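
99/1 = 99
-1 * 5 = -5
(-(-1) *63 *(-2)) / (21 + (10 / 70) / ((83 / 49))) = -747 / 125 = -5.98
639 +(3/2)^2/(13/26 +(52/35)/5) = 39793/62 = 641.82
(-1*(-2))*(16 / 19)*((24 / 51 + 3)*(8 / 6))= 7552 / 969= 7.79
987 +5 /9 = 8888 /9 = 987.56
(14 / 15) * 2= 28 / 15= 1.87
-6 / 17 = -0.35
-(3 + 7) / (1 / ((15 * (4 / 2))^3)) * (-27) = 7290000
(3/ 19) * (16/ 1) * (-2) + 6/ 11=-942/ 209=-4.51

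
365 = 365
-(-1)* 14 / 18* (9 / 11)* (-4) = -2.55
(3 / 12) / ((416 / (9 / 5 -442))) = -2201 / 8320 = -0.26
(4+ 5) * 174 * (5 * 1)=7830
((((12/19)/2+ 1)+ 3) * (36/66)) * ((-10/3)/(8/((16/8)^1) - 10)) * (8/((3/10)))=65600/1881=34.88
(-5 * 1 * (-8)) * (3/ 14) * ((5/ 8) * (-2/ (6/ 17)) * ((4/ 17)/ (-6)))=1.19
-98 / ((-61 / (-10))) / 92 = -245 / 1403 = -0.17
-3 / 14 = -0.21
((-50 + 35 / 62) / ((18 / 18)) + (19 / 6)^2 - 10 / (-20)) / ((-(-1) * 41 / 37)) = -1606577 / 45756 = -35.11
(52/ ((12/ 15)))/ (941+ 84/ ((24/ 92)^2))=15/ 502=0.03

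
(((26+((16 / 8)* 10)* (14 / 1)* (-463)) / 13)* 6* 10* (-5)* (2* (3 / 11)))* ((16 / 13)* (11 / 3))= 7362688.76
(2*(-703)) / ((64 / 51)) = -1120.41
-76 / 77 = -0.99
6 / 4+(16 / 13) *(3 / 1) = 135 / 26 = 5.19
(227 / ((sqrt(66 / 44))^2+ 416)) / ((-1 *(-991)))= 454 / 827485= 0.00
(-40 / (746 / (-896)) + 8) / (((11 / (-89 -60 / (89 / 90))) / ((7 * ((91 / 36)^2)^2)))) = -506320961569787 / 2323258848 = -217935.66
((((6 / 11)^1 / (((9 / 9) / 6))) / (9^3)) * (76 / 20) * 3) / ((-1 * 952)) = -19 / 353430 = -0.00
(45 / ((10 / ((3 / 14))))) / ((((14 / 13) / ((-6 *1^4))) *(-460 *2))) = 1053 / 180320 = 0.01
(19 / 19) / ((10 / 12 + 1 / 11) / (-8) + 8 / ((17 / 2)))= 8976 / 7411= 1.21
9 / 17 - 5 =-76 / 17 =-4.47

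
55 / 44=5 / 4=1.25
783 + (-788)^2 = 621727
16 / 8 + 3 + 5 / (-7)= 30 / 7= 4.29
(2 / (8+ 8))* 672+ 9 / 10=849 / 10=84.90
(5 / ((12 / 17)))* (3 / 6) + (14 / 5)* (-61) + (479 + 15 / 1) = 39209 / 120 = 326.74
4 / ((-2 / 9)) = -18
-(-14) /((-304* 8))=-7 /1216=-0.01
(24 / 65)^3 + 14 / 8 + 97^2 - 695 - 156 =9402940671 / 1098500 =8559.80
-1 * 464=-464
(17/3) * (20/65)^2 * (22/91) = 5984/46137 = 0.13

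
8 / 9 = 0.89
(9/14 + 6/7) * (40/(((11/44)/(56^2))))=752640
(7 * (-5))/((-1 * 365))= 7/73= 0.10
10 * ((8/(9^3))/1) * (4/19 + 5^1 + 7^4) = 264.06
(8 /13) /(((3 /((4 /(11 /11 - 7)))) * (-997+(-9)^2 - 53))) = 16 /113373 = 0.00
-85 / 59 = -1.44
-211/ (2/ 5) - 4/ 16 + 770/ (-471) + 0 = -997361/ 1884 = -529.38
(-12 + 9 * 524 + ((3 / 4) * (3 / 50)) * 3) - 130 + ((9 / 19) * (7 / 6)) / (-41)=712648133 / 155800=4574.12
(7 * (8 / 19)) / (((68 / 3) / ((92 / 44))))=966 / 3553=0.27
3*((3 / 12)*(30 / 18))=5 / 4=1.25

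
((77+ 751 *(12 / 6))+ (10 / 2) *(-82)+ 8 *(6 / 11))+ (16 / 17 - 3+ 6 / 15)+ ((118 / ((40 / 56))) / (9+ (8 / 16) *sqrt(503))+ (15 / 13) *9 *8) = 1652 *sqrt(503) / 895+ 2657796872 / 2175745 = 1262.95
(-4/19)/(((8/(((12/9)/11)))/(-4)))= 8/627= 0.01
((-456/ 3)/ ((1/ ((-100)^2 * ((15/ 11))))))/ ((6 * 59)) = -3800000/ 649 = -5855.16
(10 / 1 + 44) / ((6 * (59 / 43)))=387 / 59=6.56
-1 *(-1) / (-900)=-1 / 900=-0.00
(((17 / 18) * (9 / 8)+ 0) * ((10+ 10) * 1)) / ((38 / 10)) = 5.59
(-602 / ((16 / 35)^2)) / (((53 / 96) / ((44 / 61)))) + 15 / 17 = -206806230 / 54961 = -3762.78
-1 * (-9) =9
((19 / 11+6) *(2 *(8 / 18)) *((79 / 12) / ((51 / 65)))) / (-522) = -25675 / 232551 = -0.11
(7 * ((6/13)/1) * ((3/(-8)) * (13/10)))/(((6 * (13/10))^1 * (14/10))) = -15/104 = -0.14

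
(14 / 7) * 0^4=0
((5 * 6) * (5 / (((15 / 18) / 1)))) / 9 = 20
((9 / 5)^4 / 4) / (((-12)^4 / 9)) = 729 / 640000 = 0.00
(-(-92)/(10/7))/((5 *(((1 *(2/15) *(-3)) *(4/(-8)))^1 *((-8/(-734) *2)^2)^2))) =2920721402081/10240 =285226699.42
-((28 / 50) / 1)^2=-196 / 625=-0.31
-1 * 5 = -5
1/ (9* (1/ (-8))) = -8/ 9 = -0.89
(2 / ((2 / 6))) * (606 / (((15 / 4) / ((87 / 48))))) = 8787 / 5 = 1757.40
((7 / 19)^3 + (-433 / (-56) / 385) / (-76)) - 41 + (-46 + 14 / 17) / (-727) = -298916565169647 / 7310597657440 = -40.89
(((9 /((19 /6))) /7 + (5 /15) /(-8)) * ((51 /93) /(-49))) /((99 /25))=-494275 /480016152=-0.00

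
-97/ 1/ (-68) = 97/ 68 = 1.43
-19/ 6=-3.17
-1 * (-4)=4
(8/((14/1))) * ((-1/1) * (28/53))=-16/53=-0.30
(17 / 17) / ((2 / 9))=9 / 2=4.50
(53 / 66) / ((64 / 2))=53 / 2112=0.03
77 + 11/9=704/9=78.22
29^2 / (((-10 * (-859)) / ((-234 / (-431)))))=98397 / 1851145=0.05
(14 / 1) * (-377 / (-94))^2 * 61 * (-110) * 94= -6675799130 / 47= -142038279.36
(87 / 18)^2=841 / 36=23.36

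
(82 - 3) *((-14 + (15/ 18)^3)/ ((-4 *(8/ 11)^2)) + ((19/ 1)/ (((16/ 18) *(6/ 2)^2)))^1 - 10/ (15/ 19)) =-311.89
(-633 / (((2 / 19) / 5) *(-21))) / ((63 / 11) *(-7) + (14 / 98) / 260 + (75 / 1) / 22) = -28664350 / 734359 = -39.03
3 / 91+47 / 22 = 4343 / 2002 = 2.17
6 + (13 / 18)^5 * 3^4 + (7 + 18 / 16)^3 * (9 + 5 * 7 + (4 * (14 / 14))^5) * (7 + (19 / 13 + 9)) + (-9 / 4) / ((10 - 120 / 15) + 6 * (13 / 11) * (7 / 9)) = 28935033990187 / 2892672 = 10002874.16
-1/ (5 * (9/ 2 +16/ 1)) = -2/ 205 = -0.01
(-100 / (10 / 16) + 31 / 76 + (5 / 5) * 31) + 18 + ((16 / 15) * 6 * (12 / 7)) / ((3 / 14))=-22569 / 380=-59.39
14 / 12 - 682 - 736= -1416.83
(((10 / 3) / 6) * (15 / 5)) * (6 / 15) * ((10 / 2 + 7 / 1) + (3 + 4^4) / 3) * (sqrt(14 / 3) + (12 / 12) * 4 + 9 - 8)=590 * sqrt(42) / 27 + 2950 / 9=469.39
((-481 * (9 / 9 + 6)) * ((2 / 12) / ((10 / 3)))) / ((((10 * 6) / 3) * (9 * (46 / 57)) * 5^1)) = -63973 / 276000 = -0.23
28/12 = 7/3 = 2.33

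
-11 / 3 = -3.67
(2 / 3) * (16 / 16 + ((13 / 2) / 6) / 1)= 25 / 18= 1.39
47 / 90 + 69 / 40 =809 / 360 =2.25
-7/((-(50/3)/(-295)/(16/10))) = -4956/25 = -198.24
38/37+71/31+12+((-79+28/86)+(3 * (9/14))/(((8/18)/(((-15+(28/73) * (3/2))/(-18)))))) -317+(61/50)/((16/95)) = -1490551393721/4032484960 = -369.64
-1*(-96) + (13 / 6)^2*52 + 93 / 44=135521 / 396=342.22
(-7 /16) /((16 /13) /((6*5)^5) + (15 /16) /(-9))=69103125 /16453117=4.20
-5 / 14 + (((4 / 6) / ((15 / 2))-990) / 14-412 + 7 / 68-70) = -11844449 / 21420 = -552.96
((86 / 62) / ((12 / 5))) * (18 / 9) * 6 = 215 / 31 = 6.94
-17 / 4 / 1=-17 / 4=-4.25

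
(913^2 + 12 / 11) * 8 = 73354168 / 11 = 6668560.73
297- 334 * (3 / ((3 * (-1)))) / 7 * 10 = 774.14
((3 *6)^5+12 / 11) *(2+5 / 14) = 31177890 / 7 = 4453984.29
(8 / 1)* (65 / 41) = 520 / 41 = 12.68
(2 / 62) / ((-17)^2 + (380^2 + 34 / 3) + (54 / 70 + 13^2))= 105 / 471552191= 0.00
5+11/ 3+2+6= 50/ 3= 16.67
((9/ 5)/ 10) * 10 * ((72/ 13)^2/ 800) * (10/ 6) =486/ 4225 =0.12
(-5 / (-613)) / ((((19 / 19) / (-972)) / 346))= -1681560 / 613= -2743.16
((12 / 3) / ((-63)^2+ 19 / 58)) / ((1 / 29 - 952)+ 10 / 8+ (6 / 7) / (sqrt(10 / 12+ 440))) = -128219785907360 / 120965793904718945043 - 1005217024*sqrt(30) / 120965793904718945043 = -0.00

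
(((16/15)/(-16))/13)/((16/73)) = -73/3120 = -0.02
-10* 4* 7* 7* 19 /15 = -7448 /3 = -2482.67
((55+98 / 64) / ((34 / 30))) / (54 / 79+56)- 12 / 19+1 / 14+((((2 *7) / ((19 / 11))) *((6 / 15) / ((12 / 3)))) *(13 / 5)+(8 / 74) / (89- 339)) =3636424774053 / 1498464184000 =2.43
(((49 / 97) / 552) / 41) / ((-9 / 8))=-49 / 2469717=-0.00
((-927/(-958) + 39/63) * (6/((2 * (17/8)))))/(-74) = -63842/2109037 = -0.03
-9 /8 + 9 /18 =-5 /8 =-0.62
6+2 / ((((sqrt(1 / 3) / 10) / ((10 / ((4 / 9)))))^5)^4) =13058488324383735539781791885616257786750793457031256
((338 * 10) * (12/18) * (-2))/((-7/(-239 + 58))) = -2447120/21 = -116529.52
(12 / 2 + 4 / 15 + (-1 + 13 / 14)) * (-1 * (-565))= 147013 / 42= 3500.31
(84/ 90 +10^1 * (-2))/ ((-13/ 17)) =374/ 15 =24.93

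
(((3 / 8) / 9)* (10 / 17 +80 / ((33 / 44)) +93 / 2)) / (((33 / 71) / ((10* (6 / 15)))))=1113493 / 20196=55.13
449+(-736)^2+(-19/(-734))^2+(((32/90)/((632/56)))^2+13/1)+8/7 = 25840217053023722623/47661682578300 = 542159.14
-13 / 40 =-0.32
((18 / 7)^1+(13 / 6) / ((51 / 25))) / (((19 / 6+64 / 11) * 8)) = 85613 / 1693608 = 0.05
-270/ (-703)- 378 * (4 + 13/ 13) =-1328400/ 703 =-1889.62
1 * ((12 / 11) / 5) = 12 / 55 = 0.22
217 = 217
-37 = -37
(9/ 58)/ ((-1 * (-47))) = 9/ 2726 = 0.00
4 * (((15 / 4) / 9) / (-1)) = -5 / 3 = -1.67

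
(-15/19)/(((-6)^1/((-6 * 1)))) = -15/19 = -0.79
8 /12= 2 /3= 0.67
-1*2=-2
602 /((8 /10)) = 1505 /2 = 752.50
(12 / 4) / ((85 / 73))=219 / 85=2.58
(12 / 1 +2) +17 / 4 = 73 / 4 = 18.25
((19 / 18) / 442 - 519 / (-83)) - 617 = -610.74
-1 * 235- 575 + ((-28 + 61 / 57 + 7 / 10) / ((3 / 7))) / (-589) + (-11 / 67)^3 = -245339507252299 / 302925485970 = -809.90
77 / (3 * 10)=77 / 30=2.57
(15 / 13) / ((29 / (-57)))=-2.27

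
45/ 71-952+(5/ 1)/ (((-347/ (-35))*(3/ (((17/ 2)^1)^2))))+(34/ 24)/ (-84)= -939.24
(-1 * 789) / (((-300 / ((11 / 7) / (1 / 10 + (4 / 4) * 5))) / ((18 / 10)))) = 8679 / 5950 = 1.46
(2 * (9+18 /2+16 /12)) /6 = 58 /9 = 6.44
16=16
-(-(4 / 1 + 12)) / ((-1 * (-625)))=16 / 625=0.03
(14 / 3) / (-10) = -7 / 15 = -0.47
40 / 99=0.40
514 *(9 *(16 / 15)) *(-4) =-98688 / 5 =-19737.60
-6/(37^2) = -6/1369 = -0.00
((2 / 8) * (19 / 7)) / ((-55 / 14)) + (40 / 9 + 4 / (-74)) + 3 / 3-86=-2959057 / 36630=-80.78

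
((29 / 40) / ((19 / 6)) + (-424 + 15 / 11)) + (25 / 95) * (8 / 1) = -1756863 / 4180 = -420.30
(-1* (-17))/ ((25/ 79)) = 1343/ 25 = 53.72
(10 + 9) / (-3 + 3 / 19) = -361 / 54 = -6.69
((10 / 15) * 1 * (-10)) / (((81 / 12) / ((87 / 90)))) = -232 / 243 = -0.95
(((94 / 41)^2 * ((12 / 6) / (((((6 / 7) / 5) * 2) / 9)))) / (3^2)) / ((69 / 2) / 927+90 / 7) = 222976460 / 93767861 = 2.38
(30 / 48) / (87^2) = 5 / 60552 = 0.00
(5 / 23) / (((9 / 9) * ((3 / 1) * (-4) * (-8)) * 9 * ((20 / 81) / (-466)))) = -699 / 1472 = -0.47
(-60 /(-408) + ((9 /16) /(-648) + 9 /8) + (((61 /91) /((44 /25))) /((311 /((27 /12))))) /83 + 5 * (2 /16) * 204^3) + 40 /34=2685002406673204235 /506027313792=5306042.45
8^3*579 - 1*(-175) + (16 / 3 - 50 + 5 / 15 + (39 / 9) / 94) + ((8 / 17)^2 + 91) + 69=8061209887 / 27166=296738.93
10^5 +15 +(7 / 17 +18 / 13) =100016.80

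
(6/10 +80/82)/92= 323/18860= 0.02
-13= -13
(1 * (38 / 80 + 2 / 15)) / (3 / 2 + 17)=73 / 2220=0.03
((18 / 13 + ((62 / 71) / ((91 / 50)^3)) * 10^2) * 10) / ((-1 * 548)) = -2122704565 / 7329985117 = -0.29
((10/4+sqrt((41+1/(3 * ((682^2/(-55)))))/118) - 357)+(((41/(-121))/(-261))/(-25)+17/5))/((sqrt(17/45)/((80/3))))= -4435236296 * sqrt(85)/2684385+380 * sqrt(4768572930)/1026069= -15207.28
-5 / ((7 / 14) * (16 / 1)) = -5 / 8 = -0.62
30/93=10/31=0.32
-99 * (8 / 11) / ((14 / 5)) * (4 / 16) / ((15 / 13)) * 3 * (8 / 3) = -312 / 7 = -44.57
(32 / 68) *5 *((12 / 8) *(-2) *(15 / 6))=-300 / 17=-17.65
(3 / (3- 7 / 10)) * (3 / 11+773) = 1008.62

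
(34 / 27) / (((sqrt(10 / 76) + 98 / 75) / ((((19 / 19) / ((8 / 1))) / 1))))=395675 / 3031443-10625 * sqrt(190) / 4041924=0.09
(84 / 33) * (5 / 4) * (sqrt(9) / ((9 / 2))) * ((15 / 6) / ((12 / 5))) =875 / 396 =2.21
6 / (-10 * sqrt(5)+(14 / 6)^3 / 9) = -3542940 * sqrt(5) / 29406851 -500094 / 29406851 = -0.29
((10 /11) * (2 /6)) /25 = 2 /165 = 0.01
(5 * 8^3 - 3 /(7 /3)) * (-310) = -5552410 /7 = -793201.43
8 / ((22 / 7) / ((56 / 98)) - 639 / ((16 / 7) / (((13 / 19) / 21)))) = -2432 / 1097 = -2.22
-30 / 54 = -5 / 9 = -0.56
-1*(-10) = 10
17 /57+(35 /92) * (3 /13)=26317 /68172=0.39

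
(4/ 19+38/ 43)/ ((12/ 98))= 7301/ 817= 8.94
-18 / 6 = -3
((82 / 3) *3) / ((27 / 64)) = 5248 / 27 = 194.37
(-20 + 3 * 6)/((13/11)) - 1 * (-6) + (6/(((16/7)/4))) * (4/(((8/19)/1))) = 5411/52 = 104.06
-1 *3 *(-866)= 2598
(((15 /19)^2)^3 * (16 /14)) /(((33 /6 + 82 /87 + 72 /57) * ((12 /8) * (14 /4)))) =845640000 /123634099169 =0.01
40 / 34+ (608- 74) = 9098 / 17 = 535.18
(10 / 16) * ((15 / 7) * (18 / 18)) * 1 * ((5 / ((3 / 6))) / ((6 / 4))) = 125 / 14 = 8.93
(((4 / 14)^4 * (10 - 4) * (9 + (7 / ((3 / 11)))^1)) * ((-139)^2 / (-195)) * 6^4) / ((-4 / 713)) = 380875336704 / 12005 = 31726392.06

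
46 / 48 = 23 / 24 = 0.96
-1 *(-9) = 9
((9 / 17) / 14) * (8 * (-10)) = -360 / 119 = -3.03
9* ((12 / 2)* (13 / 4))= 351 / 2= 175.50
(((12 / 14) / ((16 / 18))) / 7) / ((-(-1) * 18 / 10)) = 15 / 196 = 0.08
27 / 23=1.17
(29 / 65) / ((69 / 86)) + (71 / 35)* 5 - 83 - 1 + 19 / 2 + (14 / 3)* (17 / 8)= -2255601 / 41860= -53.88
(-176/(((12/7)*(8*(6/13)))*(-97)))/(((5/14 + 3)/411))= 959959/27354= 35.09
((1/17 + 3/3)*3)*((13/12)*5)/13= 45/34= 1.32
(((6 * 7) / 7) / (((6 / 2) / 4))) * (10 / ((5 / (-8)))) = -128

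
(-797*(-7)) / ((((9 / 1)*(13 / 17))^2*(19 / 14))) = 22572634 / 260091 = 86.79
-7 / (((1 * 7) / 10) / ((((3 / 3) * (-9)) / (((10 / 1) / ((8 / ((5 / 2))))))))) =144 / 5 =28.80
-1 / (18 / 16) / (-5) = 8 / 45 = 0.18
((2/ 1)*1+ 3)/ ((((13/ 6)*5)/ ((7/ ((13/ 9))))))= 378/ 169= 2.24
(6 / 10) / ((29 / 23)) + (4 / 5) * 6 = 153 / 29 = 5.28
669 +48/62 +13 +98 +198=30342/31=978.77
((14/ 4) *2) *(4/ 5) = 28/ 5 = 5.60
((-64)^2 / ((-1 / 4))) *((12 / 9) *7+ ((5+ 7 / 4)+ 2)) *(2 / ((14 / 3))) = -126976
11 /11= 1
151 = 151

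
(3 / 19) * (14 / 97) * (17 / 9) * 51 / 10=0.22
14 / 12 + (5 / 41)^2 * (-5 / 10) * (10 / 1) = 11017 / 10086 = 1.09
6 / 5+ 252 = 1266 / 5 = 253.20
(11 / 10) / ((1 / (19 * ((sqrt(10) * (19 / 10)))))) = 3971 * sqrt(10) / 100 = 125.57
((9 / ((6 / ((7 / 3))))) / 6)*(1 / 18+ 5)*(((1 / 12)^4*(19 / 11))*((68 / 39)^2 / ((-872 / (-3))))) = 269059 / 104720698368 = 0.00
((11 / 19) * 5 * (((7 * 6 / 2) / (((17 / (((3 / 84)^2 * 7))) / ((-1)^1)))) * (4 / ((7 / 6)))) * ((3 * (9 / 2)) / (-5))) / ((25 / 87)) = 232551 / 226100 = 1.03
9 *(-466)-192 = -4386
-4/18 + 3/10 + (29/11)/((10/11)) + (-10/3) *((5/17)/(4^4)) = 2.97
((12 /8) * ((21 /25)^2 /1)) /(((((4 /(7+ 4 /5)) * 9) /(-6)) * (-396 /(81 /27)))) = 5733 /550000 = 0.01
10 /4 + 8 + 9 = 39 /2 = 19.50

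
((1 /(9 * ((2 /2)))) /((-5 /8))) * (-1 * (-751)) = -6008 /45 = -133.51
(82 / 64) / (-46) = -41 / 1472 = -0.03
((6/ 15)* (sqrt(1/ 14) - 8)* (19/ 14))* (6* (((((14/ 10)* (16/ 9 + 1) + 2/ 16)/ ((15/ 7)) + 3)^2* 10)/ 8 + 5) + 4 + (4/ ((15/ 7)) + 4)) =-644085427/ 680400 + 644085427* sqrt(14)/ 76204800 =-915.00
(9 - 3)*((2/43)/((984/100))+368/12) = 324442/1763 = 184.03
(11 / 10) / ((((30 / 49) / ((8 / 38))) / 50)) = 1078 / 57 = 18.91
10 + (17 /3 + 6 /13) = 629 /39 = 16.13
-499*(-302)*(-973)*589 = -86364571706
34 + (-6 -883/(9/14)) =-12110/9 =-1345.56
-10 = -10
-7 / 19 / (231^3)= -1 / 33457347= -0.00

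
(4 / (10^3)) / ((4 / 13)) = 13 / 1000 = 0.01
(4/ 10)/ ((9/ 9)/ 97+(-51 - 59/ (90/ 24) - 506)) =-291/ 416656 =-0.00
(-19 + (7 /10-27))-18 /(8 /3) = -1041 /20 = -52.05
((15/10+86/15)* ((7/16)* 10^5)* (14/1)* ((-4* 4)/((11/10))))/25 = -85064000/33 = -2577696.97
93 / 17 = 5.47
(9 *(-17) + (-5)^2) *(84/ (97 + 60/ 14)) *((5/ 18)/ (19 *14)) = -4480/ 40413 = -0.11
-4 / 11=-0.36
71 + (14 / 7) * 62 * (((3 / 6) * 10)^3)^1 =15571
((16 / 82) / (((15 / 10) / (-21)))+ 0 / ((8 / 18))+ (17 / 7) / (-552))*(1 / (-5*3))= 86693 / 475272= 0.18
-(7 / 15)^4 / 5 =-2401 / 253125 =-0.01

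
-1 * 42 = -42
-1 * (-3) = 3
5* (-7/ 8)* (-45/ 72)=175/ 64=2.73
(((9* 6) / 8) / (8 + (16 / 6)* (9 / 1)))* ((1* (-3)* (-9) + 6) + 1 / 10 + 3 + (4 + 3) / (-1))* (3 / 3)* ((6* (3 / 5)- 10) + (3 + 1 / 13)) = -20.40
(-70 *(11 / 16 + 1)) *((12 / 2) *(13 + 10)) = -16301.25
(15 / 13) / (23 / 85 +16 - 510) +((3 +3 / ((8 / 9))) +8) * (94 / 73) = 982812985 / 53102244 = 18.51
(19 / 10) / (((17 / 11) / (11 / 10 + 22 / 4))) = 6897 / 850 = 8.11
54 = 54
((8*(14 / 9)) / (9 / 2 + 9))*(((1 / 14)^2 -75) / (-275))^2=432121202 / 6303268125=0.07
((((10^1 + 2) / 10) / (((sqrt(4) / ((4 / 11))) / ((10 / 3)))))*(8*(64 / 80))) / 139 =0.03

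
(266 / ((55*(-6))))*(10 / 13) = -266 / 429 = -0.62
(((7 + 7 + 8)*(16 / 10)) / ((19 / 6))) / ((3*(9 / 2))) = 704 / 855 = 0.82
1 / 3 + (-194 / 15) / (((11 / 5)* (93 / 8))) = -529 / 3069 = -0.17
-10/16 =-5/8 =-0.62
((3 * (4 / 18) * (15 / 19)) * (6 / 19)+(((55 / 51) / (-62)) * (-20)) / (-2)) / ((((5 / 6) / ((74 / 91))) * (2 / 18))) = -0.07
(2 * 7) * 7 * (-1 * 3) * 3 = -882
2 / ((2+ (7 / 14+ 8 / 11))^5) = 10307264 / 1804229351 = 0.01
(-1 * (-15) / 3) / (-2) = -5 / 2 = -2.50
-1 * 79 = -79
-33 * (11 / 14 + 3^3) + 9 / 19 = -243777 / 266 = -916.45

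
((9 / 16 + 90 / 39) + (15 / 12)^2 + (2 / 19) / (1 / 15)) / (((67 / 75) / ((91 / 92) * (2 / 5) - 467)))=-19122636015 / 6090032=-3139.99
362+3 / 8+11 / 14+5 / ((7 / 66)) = 22977 / 56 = 410.30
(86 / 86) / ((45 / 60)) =4 / 3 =1.33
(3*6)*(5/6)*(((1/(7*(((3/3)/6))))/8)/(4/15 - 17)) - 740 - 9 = -749.10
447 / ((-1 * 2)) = -447 / 2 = -223.50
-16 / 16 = -1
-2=-2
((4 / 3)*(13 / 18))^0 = 1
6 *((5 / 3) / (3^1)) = 10 / 3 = 3.33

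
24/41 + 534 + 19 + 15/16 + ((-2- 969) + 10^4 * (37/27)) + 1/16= 14709029/1107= 13287.29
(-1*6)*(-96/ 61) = 576/ 61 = 9.44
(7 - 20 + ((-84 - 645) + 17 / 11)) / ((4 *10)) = -1629 / 88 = -18.51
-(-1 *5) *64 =320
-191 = -191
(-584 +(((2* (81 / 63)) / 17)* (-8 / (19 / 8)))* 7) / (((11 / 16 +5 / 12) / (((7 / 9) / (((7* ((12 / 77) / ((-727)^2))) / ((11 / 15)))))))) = -339837906129568 / 2311065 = -147048181.74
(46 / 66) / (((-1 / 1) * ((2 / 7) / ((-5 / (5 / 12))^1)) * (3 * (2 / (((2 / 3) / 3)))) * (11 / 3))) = 322 / 1089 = 0.30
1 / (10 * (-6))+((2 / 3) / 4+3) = 63 / 20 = 3.15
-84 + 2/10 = -419/5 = -83.80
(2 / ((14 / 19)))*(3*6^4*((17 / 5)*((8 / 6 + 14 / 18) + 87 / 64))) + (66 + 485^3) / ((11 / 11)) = 15989220019 / 140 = 114208714.42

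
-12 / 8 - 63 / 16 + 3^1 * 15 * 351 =15789.56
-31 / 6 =-5.17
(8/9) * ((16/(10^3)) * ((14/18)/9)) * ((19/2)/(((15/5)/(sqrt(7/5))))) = 1064 * sqrt(35)/1366875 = 0.00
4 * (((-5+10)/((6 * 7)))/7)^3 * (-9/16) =-125/11294304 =-0.00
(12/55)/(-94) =-6/2585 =-0.00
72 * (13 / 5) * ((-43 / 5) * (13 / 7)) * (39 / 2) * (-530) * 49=7570528056 / 5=1514105611.20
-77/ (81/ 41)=-3157/ 81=-38.98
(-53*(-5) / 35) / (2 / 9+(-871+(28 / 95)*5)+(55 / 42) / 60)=-24168 / 2774749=-0.01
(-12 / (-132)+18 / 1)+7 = 276 / 11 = 25.09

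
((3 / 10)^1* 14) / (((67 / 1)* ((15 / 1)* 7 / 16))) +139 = 232841 / 1675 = 139.01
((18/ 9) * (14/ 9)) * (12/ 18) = 56/ 27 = 2.07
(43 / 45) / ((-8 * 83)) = -43 / 29880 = -0.00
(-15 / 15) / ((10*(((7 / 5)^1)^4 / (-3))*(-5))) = -75 / 4802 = -0.02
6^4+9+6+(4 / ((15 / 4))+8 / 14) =137827 / 105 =1312.64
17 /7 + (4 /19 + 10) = 1681 /133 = 12.64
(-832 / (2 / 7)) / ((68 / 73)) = -53144 / 17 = -3126.12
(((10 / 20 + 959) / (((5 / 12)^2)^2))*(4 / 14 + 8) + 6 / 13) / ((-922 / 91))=-7500877509 / 288125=-26033.41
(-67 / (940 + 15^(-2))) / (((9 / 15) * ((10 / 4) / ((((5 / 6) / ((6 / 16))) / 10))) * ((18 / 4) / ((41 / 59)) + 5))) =-549400 / 597067323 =-0.00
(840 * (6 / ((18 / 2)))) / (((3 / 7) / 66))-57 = 86183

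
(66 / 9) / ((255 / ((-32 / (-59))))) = 704 / 45135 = 0.02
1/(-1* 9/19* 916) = -19/8244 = -0.00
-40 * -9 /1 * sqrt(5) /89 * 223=80280 * sqrt(5) /89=2016.98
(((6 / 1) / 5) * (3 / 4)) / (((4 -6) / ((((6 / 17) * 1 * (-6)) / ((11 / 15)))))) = 243 / 187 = 1.30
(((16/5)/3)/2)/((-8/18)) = -6/5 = -1.20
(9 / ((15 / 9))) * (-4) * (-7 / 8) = 189 / 10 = 18.90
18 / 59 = 0.31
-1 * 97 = -97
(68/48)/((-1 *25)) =-17/300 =-0.06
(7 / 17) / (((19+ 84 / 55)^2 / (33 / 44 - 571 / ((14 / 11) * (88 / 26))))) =-22327525 / 173351176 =-0.13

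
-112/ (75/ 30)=-224/ 5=-44.80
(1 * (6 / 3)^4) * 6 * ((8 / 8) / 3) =32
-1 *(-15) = 15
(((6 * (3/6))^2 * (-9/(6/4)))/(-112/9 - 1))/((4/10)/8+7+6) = 1080/3509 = 0.31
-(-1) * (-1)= -1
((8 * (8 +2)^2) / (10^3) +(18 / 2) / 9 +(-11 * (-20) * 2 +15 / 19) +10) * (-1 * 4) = -171984 / 95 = -1810.36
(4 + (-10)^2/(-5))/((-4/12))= 48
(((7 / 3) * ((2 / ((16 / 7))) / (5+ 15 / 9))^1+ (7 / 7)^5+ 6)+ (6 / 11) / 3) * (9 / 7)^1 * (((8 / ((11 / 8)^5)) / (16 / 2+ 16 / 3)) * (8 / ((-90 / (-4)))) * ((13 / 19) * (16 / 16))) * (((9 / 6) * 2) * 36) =909474988032 / 29452201625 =30.88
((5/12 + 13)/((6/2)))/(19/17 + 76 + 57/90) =13685/237918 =0.06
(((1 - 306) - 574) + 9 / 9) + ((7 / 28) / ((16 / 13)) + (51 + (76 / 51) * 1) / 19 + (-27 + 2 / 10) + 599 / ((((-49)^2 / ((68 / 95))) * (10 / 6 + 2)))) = -1477038647641 / 1637904576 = -901.79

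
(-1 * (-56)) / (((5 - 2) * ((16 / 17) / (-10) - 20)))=-170 / 183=-0.93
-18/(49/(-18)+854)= -324/15323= -0.02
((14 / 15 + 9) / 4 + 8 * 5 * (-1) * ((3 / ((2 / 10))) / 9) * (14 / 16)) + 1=-1097 / 20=-54.85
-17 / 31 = -0.55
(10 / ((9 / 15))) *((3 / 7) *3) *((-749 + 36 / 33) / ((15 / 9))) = -740430 / 77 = -9615.97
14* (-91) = -1274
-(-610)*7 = 4270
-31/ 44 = -0.70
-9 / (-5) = 9 / 5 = 1.80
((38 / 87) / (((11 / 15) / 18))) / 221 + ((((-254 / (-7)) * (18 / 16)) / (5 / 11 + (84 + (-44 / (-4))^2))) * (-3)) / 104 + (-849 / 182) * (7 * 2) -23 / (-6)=-6577371127211 / 107068241280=-61.43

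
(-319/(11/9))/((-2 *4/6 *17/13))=10179/68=149.69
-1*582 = -582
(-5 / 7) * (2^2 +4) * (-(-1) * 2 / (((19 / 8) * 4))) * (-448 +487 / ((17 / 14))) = 960 / 17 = 56.47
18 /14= 9 /7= 1.29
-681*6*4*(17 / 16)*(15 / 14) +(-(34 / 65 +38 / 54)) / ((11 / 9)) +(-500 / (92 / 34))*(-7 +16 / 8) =-24426919807 / 1381380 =-17682.98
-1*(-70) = 70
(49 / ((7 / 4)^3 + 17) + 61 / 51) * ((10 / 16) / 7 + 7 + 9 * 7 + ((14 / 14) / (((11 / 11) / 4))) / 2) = 332685133 / 1362312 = 244.21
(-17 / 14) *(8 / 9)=-68 / 63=-1.08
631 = 631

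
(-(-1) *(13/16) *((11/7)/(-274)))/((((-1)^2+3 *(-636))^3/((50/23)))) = 3575/2447476356090416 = 0.00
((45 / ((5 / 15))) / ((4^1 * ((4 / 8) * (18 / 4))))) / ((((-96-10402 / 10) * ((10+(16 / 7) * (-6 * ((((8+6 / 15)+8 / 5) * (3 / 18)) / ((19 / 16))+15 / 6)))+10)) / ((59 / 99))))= 2065 / 8801364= 0.00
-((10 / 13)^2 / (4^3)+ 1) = -2729 / 2704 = -1.01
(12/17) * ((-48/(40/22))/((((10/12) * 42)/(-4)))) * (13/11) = 7488/2975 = 2.52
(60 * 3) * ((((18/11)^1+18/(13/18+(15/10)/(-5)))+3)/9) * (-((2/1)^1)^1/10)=-39516/209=-189.07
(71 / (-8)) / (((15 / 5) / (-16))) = 142 / 3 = 47.33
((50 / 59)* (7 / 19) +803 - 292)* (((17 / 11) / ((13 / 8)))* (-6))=-467715696 / 160303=-2917.70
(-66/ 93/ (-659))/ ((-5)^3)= -22/ 2553625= -0.00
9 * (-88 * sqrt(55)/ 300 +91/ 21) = 39 - 66 * sqrt(55)/ 25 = 19.42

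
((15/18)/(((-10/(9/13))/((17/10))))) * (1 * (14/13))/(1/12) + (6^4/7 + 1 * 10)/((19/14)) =2288191/16055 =142.52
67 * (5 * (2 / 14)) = 335 / 7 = 47.86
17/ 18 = 0.94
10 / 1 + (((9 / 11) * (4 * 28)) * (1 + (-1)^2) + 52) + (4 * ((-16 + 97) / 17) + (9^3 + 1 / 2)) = 371693 / 374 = 993.83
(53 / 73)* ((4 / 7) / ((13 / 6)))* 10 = 12720 / 6643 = 1.91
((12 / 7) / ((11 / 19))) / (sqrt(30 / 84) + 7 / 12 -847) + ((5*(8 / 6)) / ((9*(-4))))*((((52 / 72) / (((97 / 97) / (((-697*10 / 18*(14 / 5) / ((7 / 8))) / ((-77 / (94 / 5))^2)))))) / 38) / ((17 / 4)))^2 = -4810387534581042917812912 / 202928313451254647728712625 -16416*sqrt(70) / 55605718091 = -0.02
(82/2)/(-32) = -41/32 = -1.28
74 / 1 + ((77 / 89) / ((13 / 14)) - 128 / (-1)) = 234792 / 1157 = 202.93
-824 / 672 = -103 / 84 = -1.23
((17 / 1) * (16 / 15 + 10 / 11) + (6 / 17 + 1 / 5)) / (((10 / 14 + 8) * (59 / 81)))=3619917 / 673013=5.38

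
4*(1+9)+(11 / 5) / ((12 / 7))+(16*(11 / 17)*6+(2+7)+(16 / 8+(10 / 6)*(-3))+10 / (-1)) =101389 / 1020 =99.40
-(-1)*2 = 2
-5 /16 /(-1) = 5 /16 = 0.31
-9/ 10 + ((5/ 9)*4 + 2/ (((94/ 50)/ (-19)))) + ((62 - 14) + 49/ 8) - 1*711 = -11433953/ 16920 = -675.77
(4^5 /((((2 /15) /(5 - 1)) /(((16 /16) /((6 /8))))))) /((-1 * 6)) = -20480 /3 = -6826.67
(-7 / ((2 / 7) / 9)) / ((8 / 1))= -441 / 16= -27.56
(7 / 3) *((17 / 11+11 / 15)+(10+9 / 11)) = 15127 / 495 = 30.56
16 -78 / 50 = 361 / 25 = 14.44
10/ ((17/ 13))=130/ 17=7.65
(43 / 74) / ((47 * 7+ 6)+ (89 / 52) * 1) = 1118 / 647833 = 0.00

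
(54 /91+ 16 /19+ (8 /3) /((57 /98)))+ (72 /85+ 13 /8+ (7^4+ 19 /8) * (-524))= -13325892733579 /10581480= -1259360.01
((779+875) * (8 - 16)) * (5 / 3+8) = -383728 / 3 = -127909.33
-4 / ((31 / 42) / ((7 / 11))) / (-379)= 1176 / 129239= 0.01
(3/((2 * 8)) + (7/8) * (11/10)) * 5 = 23/4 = 5.75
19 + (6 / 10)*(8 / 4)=20.20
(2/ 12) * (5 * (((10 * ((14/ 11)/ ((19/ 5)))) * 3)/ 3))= 1750/ 627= 2.79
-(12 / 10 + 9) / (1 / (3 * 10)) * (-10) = 3060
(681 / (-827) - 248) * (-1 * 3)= 617331 / 827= 746.47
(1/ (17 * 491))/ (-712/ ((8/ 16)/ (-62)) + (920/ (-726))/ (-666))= 120879/ 89080564443554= 0.00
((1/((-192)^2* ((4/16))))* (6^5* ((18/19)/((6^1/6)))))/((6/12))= 243/152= 1.60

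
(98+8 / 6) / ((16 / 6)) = 149 / 4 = 37.25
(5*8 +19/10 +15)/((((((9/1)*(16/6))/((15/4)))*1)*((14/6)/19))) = 32433/448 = 72.40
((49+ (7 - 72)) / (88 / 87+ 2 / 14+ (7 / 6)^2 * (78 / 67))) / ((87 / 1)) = -0.07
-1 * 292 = -292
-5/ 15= -1/ 3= -0.33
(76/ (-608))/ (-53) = 0.00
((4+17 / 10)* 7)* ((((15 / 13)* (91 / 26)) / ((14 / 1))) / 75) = 399 / 2600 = 0.15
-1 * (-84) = 84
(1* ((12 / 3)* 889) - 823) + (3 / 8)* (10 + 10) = 2740.50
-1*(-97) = 97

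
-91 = -91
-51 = -51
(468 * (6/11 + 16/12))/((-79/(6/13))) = -4464/869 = -5.14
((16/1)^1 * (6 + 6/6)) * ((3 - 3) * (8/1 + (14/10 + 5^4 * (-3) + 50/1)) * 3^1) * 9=0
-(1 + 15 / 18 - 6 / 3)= 1 / 6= 0.17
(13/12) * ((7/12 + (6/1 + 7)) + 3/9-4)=1547/144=10.74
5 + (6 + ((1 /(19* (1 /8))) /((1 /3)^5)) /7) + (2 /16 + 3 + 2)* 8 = 8860 /133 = 66.62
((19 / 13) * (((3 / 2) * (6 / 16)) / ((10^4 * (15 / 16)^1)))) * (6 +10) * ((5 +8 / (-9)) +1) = 874 / 121875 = 0.01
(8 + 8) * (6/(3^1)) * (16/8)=64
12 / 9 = 4 / 3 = 1.33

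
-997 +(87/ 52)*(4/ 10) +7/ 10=-995.63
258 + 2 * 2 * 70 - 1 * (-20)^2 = 138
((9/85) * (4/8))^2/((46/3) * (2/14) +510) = 1701/310848400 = 0.00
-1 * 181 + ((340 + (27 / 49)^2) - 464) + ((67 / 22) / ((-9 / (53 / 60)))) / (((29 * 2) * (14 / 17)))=-1008190959961 / 3308770080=-304.70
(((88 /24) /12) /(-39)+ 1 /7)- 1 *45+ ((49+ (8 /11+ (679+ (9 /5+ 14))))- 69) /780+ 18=-70267273 /2702700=-26.00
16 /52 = 4 /13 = 0.31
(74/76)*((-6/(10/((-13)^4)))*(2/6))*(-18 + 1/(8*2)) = 303289259/3040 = 99766.20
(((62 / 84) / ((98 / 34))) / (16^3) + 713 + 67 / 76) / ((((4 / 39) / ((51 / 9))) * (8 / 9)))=75805141251099 / 1708392448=44372.21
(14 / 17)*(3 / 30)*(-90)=-7.41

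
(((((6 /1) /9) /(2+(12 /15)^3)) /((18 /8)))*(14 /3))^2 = 49000000 /161722089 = 0.30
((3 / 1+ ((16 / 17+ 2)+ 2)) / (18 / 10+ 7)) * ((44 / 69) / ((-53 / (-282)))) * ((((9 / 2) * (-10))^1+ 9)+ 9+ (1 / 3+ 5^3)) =301.08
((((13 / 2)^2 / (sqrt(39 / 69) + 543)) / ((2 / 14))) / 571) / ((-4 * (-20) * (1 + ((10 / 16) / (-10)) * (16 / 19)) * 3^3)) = 93571751 / 200737154568960 - 22477 * sqrt(299) / 602211463706880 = 0.00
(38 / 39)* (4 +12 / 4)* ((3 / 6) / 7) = 0.49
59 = 59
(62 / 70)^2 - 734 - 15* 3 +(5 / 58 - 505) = -91166337 / 71050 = -1283.13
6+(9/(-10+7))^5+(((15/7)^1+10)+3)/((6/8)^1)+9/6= -9043/42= -215.31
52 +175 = 227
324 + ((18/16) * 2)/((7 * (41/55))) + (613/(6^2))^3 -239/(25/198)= 1127686492091/334756800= 3368.67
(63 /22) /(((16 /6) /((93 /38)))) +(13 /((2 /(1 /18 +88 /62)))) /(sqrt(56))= 10699 *sqrt(14) /31248 +17577 /6688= 3.91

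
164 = 164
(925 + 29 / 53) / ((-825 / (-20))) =22.44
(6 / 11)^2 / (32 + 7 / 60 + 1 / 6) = 2160 / 234377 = 0.01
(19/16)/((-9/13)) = -1.72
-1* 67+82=15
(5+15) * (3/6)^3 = 5/2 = 2.50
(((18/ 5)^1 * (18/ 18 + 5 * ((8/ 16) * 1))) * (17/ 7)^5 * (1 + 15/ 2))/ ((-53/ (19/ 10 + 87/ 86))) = -67995531873/ 136796975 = -497.05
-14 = -14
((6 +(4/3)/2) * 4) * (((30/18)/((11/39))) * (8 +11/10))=47320/33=1433.94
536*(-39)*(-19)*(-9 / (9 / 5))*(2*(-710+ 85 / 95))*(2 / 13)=433291680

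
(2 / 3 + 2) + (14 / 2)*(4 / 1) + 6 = 110 / 3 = 36.67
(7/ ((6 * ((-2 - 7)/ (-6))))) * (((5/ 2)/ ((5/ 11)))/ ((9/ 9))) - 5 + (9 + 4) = 221/ 18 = 12.28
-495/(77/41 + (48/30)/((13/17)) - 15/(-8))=-1172600/13847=-84.68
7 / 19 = 0.37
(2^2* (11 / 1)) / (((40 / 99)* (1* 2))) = 1089 / 20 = 54.45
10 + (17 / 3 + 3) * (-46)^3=-2530706 / 3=-843568.67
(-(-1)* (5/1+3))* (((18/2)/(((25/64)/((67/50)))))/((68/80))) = 617472/2125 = 290.58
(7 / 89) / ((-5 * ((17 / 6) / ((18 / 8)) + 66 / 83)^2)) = -35154567 / 9432583120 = -0.00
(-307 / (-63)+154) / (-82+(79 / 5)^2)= 0.95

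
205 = 205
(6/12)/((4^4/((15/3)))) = 5/512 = 0.01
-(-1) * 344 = 344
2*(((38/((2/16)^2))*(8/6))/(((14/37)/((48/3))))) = 5758976/21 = 274236.95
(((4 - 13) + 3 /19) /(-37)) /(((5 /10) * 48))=7 /703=0.01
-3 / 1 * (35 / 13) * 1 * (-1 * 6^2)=3780 / 13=290.77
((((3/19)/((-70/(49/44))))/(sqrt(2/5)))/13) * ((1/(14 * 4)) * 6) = -9 * sqrt(10)/869440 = -0.00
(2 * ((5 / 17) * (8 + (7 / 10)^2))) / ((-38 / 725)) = -123105 / 1292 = -95.28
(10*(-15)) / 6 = -25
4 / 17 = 0.24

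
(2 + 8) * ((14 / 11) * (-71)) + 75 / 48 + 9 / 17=-901.54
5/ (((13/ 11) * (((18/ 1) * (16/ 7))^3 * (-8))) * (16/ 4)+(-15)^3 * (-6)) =-18865/ 9860951502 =-0.00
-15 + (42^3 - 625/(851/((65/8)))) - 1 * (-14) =504343671/6808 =74081.03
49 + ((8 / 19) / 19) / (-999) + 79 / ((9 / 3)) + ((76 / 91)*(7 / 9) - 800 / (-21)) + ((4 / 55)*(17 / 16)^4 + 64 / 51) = 58029414121508213 / 502742537256960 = 115.43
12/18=0.67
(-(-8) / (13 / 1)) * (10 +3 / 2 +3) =116 / 13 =8.92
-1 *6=-6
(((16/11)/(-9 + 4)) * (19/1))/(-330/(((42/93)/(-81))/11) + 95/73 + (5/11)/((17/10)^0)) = -155344/18298271325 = -0.00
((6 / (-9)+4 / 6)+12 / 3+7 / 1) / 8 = 11 / 8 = 1.38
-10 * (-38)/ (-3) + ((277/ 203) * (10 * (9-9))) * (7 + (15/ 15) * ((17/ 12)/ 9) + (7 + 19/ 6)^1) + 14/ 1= -338/ 3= -112.67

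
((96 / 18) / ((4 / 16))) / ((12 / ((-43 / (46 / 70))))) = -24080 / 207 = -116.33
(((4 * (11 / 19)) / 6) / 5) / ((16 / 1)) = 0.00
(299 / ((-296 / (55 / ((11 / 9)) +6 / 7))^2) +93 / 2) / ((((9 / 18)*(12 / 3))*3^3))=76814105 / 77277312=0.99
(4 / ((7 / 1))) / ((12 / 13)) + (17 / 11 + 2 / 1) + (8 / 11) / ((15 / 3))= 4978 / 1155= 4.31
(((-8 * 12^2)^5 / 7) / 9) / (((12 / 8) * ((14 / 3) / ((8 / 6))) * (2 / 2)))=-300578991243264 / 49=-6134265127413.55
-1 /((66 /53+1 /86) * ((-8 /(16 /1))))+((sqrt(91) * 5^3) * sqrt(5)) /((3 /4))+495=2844971 /5729+500 * sqrt(455) /3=4051.71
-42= -42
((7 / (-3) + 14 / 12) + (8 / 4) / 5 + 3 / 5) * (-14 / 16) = 7 / 48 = 0.15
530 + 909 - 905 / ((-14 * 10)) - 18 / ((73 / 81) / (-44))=4750785 / 2044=2324.26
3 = 3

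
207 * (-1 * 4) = -828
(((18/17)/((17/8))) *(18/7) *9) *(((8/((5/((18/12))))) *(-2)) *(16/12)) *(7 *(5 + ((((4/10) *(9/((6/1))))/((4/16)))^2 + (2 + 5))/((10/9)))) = -1538155008/180625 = -8515.74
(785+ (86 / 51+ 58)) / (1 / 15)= 215395 / 17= 12670.29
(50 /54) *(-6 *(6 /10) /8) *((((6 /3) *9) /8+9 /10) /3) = -7 /16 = -0.44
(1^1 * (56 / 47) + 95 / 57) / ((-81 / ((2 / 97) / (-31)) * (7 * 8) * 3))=13 / 93058308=0.00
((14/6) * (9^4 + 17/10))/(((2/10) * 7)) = 65627/6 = 10937.83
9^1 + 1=10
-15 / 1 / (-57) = 5 / 19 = 0.26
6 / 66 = 1 / 11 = 0.09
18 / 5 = 3.60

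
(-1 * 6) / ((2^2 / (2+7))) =-27 / 2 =-13.50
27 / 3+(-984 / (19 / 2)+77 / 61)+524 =499162 / 1159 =430.68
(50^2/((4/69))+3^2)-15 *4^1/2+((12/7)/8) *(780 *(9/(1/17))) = 480738/7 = 68676.86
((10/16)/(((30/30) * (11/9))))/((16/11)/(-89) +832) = 1335/2172032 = 0.00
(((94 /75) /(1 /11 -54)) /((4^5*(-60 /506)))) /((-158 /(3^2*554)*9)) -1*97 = -5234907399877 /53967744000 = -97.00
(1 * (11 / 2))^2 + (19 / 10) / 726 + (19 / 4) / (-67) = 14680993 / 486420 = 30.18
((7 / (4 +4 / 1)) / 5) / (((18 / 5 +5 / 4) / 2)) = 0.07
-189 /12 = -63 /4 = -15.75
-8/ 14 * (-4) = 16/ 7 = 2.29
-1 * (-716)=716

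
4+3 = 7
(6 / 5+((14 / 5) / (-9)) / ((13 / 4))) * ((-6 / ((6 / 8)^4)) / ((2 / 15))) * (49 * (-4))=32413696 / 1053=30782.24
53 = 53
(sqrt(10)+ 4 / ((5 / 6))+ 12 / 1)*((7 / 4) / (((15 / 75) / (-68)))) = -9996 - 595*sqrt(10) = -11877.56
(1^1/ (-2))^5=-0.03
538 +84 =622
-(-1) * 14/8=7/4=1.75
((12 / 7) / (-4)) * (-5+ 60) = -165 / 7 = -23.57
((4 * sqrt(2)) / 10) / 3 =2 * sqrt(2) / 15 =0.19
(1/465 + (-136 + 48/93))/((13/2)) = -125998/6045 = -20.84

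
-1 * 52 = -52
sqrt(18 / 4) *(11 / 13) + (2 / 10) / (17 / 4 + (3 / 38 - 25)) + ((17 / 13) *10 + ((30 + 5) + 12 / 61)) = 33 *sqrt(2) / 26 + 300636987 / 6229015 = 50.06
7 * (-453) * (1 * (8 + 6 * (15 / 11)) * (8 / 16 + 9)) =-5362161 / 11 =-487469.18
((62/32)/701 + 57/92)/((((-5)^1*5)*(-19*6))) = 160541/735208800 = 0.00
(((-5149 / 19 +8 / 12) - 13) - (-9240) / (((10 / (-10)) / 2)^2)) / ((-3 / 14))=-1540420 / 9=-171157.78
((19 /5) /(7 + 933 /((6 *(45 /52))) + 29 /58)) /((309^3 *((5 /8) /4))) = 1216 /276137576535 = 0.00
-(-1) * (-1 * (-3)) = 3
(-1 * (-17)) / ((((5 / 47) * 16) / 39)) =31161 / 80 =389.51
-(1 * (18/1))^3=-5832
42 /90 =7 /15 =0.47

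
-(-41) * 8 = 328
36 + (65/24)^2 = 24961/576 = 43.34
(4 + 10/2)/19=9/19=0.47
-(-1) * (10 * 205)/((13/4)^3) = 131200/2197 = 59.72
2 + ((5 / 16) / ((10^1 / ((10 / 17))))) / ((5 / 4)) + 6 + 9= 1157 / 68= 17.01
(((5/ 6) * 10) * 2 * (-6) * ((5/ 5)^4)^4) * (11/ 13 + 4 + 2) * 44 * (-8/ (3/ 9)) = 9398400/ 13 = 722953.85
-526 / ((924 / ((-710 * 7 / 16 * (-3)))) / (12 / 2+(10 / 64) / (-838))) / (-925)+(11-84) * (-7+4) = 194219559883 / 873128960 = 222.44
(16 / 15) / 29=16 / 435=0.04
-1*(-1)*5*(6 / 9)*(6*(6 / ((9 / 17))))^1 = 680 / 3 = 226.67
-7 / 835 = -0.01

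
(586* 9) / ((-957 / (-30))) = 52740 / 319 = 165.33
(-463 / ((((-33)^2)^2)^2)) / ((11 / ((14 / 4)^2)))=-22687 / 61881979202604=-0.00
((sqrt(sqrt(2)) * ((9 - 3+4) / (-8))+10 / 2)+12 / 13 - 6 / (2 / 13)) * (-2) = 5 * 2^(1 / 4) / 2+860 / 13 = 69.13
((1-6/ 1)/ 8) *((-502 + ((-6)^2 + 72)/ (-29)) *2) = 36665/ 58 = 632.16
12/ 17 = 0.71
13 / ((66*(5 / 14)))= 91 / 165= 0.55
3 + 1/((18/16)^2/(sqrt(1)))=307/81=3.79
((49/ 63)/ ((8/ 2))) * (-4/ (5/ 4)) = -28/ 45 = -0.62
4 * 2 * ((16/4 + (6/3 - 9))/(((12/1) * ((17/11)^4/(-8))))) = 2.80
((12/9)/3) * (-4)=-16/9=-1.78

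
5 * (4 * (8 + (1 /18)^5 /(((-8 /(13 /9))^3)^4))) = 1466940415785320727501547255925 /9168377598658253818819510272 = 160.00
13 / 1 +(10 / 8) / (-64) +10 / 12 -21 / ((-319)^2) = 1079566321 / 78152448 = 13.81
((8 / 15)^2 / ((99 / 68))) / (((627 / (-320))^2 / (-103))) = -1836056576 / 350277939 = -5.24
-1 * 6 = -6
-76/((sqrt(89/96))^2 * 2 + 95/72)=-10944/457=-23.95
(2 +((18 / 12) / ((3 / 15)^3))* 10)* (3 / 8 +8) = 125759 / 8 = 15719.88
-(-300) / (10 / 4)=120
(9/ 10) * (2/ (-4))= -9/ 20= -0.45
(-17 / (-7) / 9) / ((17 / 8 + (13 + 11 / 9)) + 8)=136 / 12271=0.01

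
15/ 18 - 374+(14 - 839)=-7189/ 6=-1198.17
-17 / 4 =-4.25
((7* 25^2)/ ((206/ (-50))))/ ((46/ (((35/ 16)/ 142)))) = -3828125/ 10764736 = -0.36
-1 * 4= -4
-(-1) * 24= 24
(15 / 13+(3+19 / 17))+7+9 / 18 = 5645 / 442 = 12.77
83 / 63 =1.32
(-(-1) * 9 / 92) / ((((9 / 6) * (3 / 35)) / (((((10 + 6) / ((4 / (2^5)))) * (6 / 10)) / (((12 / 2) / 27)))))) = 6048 / 23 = 262.96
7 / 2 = 3.50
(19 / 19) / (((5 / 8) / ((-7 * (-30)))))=336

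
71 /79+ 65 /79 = 136 /79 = 1.72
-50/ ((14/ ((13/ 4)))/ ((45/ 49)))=-14625/ 1372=-10.66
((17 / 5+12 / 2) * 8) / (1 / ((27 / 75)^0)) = 376 / 5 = 75.20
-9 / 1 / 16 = -9 / 16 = -0.56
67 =67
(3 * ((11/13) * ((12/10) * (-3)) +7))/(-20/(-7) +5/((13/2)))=1799/550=3.27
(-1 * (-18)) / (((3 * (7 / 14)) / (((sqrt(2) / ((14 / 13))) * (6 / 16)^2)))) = 351 * sqrt(2) / 224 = 2.22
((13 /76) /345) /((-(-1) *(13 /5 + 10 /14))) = 91 /608304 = 0.00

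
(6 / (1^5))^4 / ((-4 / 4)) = -1296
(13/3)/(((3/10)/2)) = 28.89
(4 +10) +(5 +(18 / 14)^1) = 142 / 7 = 20.29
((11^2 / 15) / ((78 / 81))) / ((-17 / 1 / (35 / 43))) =-7623 / 19006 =-0.40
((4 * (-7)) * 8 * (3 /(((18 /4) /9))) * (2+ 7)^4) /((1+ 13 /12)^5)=-2194196594688 /9765625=-224685.73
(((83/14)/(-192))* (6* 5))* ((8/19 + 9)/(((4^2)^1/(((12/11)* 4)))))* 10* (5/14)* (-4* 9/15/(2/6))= 10028475/163856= 61.20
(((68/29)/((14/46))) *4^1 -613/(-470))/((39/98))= 21453313/265785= 80.72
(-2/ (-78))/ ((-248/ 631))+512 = 4951433/ 9672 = 511.93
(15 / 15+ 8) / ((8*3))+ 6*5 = 243 / 8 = 30.38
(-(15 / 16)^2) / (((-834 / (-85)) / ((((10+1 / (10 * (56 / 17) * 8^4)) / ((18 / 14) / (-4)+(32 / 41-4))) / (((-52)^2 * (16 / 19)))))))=0.00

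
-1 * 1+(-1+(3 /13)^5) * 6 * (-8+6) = 4081307 /371293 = 10.99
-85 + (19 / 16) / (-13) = -17699 / 208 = -85.09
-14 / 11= -1.27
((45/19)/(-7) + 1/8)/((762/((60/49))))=-1135/3310636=-0.00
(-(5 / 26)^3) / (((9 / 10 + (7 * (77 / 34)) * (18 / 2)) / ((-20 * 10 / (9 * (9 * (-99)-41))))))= -265625 / 224900632944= -0.00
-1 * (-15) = 15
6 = 6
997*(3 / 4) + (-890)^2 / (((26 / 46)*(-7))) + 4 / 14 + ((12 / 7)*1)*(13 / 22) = -199452.05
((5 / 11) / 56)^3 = 125 / 233744896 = 0.00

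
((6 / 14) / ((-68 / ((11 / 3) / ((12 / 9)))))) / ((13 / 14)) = -0.02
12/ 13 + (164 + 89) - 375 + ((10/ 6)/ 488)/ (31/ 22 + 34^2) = -29337653069/ 242305908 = -121.08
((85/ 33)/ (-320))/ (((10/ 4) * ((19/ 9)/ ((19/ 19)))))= -51/ 33440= -0.00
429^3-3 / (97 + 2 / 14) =53688440499 / 680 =78953588.97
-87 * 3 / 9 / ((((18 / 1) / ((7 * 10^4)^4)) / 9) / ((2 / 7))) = -99470000000000000000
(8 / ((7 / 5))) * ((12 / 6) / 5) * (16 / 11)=256 / 77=3.32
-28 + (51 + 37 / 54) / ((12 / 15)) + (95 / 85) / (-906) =20296585 / 554472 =36.61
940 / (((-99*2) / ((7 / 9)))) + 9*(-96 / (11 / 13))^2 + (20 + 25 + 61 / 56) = 63606813037 / 548856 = 115889.80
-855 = -855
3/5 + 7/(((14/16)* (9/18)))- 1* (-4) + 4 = 123/5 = 24.60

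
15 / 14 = 1.07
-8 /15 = -0.53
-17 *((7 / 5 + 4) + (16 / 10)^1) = -119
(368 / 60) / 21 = 92 / 315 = 0.29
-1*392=-392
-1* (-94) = 94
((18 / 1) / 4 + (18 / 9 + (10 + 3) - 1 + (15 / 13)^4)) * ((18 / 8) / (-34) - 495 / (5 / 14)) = -218290109535 / 7768592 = -28099.06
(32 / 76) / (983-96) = 8 / 16853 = 0.00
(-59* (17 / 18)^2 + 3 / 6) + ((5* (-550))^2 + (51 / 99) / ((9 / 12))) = 7562448.56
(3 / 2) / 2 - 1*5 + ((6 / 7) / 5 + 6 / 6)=-3.08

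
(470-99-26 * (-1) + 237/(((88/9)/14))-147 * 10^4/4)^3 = -4202589007031825692801/85184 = -49335426923269929.71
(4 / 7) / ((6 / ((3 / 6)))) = 1 / 21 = 0.05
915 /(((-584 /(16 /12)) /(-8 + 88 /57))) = 56120 /4161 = 13.49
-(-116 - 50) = 166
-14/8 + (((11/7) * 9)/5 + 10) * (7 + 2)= 15919/140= 113.71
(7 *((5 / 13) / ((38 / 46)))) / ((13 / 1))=805 / 3211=0.25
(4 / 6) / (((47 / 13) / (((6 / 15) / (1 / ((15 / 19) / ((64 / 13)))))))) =169 / 14288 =0.01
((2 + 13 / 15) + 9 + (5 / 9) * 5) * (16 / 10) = 5272 / 225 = 23.43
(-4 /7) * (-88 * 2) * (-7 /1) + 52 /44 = -7731 /11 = -702.82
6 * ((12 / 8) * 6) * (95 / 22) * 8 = 20520 / 11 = 1865.45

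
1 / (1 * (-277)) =-0.00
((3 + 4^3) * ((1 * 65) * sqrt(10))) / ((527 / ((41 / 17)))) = 178555 * sqrt(10) / 8959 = 63.02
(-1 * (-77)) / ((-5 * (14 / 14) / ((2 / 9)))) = -154 / 45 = -3.42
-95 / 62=-1.53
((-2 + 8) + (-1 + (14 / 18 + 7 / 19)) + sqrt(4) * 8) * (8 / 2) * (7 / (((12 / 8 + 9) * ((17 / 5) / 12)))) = 605920 / 2907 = 208.43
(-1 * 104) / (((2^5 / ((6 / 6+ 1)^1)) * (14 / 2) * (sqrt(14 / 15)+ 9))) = -1755 / 16814+ 13 * sqrt(210) / 16814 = -0.09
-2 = -2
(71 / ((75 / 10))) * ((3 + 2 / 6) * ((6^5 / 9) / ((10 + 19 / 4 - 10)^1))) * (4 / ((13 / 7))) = 3053568 / 247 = 12362.62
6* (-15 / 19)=-90 / 19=-4.74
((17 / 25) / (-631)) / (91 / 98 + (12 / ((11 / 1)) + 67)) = -2618 / 167672475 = -0.00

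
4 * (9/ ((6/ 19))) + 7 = 121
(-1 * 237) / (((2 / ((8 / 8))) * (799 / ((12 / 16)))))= -711 / 6392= -0.11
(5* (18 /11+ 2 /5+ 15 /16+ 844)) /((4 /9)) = 9528.46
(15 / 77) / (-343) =-15 / 26411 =-0.00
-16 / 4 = -4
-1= -1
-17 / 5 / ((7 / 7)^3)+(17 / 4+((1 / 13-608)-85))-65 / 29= -5235131 / 7540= -694.31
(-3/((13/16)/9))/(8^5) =-27/26624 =-0.00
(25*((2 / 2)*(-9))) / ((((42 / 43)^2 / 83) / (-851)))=3265010425 / 196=16658216.45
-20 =-20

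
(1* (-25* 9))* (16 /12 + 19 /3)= -1725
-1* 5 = -5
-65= -65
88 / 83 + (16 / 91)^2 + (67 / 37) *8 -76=-60.42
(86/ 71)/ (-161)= -86/ 11431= -0.01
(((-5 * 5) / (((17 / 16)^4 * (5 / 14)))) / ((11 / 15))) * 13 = -894566400 / 918731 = -973.70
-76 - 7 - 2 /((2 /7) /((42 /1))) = -377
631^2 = 398161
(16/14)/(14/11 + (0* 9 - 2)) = -11/7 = -1.57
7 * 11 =77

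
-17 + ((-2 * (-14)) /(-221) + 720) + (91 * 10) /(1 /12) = 2568655 /221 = 11622.87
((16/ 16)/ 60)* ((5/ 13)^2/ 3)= 5/ 6084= 0.00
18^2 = 324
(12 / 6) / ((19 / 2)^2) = 8 / 361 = 0.02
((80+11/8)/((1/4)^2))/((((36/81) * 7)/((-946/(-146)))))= 395901/146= 2711.65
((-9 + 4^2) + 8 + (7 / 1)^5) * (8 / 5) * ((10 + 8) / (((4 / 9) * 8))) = 681291 / 5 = 136258.20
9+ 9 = 18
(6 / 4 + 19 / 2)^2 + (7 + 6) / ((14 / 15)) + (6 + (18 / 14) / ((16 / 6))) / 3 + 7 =8069 / 56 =144.09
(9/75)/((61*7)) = 3/10675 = 0.00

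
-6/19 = -0.32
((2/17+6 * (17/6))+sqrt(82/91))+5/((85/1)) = sqrt(7462)/91+292/17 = 18.13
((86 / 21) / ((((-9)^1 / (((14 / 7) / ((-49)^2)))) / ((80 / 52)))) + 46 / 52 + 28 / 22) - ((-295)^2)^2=-982897116855771617 / 129783654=-7573350622.84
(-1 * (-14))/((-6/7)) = -49/3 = -16.33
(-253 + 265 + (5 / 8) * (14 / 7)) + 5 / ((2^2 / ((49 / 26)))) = 1623 / 104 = 15.61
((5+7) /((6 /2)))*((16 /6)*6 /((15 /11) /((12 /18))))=1408 /45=31.29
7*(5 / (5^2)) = 7 / 5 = 1.40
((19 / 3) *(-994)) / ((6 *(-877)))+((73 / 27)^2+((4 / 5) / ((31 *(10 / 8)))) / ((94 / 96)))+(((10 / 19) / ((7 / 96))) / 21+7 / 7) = 214015842477239 / 21680852912775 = 9.87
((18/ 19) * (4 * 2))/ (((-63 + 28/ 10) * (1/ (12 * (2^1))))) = -17280/ 5719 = -3.02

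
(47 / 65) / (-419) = -47 / 27235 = -0.00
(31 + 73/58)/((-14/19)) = -35549/812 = -43.78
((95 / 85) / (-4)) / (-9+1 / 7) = 133 / 4216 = 0.03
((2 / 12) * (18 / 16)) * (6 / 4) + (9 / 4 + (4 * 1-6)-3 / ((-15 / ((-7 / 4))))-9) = -8.82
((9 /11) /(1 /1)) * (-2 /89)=-18 /979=-0.02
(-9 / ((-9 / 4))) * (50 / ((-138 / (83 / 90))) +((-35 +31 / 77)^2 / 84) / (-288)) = -39548384 / 25773363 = -1.53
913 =913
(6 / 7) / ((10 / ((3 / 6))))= 0.04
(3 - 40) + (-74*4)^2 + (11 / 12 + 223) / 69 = 72518099 / 828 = 87582.25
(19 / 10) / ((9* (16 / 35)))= 133 / 288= 0.46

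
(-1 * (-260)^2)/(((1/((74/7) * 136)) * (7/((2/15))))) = -272130560/147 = -1851228.30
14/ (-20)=-0.70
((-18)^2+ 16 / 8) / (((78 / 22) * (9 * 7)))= 3586 / 2457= 1.46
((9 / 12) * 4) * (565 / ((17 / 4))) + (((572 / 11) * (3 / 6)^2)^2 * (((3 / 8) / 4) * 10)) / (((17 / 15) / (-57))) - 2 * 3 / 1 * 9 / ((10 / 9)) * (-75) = -1067505 / 272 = -3924.65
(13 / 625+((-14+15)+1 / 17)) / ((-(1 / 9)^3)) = -787.05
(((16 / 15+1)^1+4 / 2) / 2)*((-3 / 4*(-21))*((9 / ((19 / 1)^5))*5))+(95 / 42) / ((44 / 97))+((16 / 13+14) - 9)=166825302101 / 14871450594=11.22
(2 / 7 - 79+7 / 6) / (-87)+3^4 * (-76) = -22490767 / 3654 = -6155.11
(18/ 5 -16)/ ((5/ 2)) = -124/ 25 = -4.96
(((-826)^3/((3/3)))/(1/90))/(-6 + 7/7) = 10144079568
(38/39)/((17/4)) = 152/663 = 0.23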